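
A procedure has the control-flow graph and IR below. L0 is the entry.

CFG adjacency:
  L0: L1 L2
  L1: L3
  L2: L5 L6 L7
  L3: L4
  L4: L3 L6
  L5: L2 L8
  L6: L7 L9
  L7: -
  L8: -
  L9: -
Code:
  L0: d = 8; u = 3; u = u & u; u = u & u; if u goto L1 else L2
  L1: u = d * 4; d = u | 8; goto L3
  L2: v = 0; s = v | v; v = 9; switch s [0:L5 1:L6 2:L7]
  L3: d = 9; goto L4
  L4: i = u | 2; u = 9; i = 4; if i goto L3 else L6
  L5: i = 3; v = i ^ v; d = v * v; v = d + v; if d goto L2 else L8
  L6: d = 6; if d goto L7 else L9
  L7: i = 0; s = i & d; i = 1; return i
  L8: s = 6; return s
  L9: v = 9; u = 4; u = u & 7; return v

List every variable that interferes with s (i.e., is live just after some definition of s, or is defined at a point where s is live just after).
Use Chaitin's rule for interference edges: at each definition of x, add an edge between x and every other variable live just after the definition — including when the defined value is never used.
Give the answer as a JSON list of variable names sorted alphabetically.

def/use:
  L0: {d,u} / ∅
  L1: {d,u} / {d}
  L2: {s,v} / ∅
  L3: {d} / ∅
  L4: {i,u} / {u}
  L5: {d,i,v} / {v}
  L6: {d} / ∅
  L7: {i,s} / {d}
  L8: {s} / ∅
  L9: {u,v} / ∅

Backward fixpoint:
  L0: in=∅ out={d}
  L1: in={d} out={u}
  L2: in={d} out={d,v}
  L3: in={u} out={u}
  L4: in={u} out={u}
  L5: in={v} out={d}
  L6: in=∅ out={d}
  L7: in={d} out=∅
  L8: in=∅ out=∅
  L9: in=∅ out=∅

Conflict graph:
  d: {i,s,u,v}
  i: {d,u,v}
  s: {d,v}
  u: {d,i,v}
  v: {d,i,s,u}

N(s) = ["d", "v"]

Answer: ["d", "v"]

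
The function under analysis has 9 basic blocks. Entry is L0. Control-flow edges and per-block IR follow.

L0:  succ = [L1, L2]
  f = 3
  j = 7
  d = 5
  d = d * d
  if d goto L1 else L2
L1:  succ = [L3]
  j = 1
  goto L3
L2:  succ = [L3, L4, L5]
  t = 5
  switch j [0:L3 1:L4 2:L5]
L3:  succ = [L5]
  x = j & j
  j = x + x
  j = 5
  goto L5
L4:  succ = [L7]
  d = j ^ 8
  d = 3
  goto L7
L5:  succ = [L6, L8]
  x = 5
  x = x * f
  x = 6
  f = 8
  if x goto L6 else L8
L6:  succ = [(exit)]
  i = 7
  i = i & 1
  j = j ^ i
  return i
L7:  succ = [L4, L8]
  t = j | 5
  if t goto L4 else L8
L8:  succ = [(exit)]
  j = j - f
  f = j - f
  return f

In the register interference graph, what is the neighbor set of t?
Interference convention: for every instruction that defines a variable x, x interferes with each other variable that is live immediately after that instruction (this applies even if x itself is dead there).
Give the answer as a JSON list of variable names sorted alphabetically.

Answer: ["f", "j"]

Analysis:
Per-block:
  L0: def={d,f,j} ue=∅
  L1: def={j} ue=∅
  L2: def={t} ue={j}
  L3: def={j,x} ue={j}
  L4: def={d} ue={j}
  L5: def={f,x} ue={f}
  L6: def={i,j} ue={j}
  L7: def={t} ue={j}
  L8: def={f,j} ue={f,j}

Liveness:
  L0 li=∅ lo={f,j}
  L1 li={f} lo={f,j}
  L2 li={f,j} lo={f,j}
  L3 li={f,j} lo={f,j}
  L4 li={f,j} lo={f,j}
  L5 li={f,j} lo={f,j}
  L6 li={j} lo=∅
  L7 li={f,j} lo={f,j}
  L8 li={f,j} lo=∅

Interfere edges:
  d↔{f,j}
  f↔{d,j,t,x}
  i↔{j}
  j↔{d,f,i,t,x}
  t↔{f,j}
  x↔{f,j}

N(t) = ["f", "j"]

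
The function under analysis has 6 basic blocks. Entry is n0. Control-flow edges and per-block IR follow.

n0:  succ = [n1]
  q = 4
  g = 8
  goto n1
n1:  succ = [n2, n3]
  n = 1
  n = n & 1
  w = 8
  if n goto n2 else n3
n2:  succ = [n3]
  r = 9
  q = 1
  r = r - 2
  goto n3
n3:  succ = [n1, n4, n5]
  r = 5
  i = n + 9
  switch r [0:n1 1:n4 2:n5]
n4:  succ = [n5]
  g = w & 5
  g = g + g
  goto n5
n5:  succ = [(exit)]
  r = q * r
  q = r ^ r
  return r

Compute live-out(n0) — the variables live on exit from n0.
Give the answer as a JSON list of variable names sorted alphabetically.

Answer: ["q"]

Analysis:
Per-block:
  n0 def {g,q} use ∅
  n1 def {n,w} use ∅
  n2 def {q,r} use ∅
  n3 def {i,r} use {n}
  n4 def {g} use {w}
  n5 def {q,r} use {q,r}

Live sets:
  live n0: ∅→{q}
  live n1: {q}→{n,q,w}
  live n2: {n,w}→{n,q,w}
  live n3: {n,q,w}→{q,r,w}
  live n4: {q,r,w}→{q,r}
  live n5: {q,r}→∅

live-out(n0) = ["q"]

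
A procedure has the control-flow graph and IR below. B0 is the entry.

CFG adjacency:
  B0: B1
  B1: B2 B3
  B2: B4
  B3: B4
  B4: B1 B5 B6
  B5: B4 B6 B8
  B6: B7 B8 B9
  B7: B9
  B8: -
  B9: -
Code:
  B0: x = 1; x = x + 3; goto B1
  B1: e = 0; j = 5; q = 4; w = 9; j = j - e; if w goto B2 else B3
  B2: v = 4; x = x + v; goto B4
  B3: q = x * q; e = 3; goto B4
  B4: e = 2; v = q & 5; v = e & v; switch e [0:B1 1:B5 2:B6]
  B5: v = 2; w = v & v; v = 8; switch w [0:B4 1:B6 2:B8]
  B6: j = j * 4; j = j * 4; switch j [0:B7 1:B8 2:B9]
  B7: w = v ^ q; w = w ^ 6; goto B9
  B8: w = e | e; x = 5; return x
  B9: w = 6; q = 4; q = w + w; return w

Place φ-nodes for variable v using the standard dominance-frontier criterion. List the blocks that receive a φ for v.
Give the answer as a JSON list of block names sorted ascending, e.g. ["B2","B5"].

Answer: ["B1", "B4", "B6", "B8"]

Working:
idom tree: B1←B0 B2←B1 B3←B1 B4←B1 B5←B4 B6←B4 B7←B6 B8←B4 B9←B6
Dom∩ at merges:
  B1: preds {B0,B4}: {B0} ∩ {B0,B1,B4} = {B0}; idom=B0
  B4: preds {B2,B3,B5}: {B0,B1,B2} ∩ {B0,B1,B3} ∩ {B0,B1,B4,B5} = {B0,B1}; idom=B1
  B6: preds {B4,B5}: {B0,B1,B4} ∩ {B0,B1,B4,B5} = {B0,B1,B4}; idom=B4
  B8: preds {B5,B6}: {B0,B1,B4,B5} ∩ {B0,B1,B4,B6} = {B0,B1,B4}; idom=B4
  B9: preds {B6,B7}: {B0,B1,B4,B6} ∩ {B0,B1,B4,B6,B7} = {B0,B1,B4,B6}; idom=B6

DF walk-up:
  join B1 pred B0: · stop@B0
  join B1 pred B4: B4→B1 stop@B0
  join B4 pred B2: B2 stop@B1
  join B4 pred B3: B3 stop@B1
  join B4 pred B5: B5→B4 stop@B1
  join B6 pred B4: · stop@B4
  join B6 pred B5: B5 stop@B4
  join B8 pred B5: B5 stop@B4
  join B8 pred B6: B6 stop@B4
  join B9 pred B6: · stop@B6
  join B9 pred B7: B7 stop@B6
  B0 → ∅
  B1 → {B1}
  B2 → {B4}
  B3 → {B4}
  B4 → {B1,B4}
  B5 → {B4,B6,B8}
  B6 → {B8}
  B7 → {B9}
  B8 → ∅
  B9 → ∅

φ for v: defs {B2,B4,B5}
  DF⁺ = {B1,B4,B6,B8}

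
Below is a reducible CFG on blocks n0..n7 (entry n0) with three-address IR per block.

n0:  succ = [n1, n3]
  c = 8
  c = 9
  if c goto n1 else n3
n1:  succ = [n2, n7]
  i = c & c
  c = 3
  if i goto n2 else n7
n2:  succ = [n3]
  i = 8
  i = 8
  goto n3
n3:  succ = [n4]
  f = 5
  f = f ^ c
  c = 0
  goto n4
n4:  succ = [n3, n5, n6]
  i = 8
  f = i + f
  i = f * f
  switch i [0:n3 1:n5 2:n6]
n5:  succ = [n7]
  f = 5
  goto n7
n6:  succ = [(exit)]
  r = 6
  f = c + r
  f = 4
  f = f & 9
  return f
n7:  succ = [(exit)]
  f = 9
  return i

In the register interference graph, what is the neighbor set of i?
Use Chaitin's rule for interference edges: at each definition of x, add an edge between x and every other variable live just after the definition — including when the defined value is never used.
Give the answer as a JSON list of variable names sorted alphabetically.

Answer: ["c", "f"]

Analysis:
Per-block:
  n0: def={c} ue=∅
  n1: def={c,i} ue={c}
  n2: def={i} ue=∅
  n3: def={c,f} ue={c}
  n4: def={f,i} ue={f}
  n5: def={f} ue=∅
  n6: def={f,r} ue={c}
  n7: def={f} ue={i}

Liveness:
  n0 li=∅ lo={c}
  n1 li={c} lo={c,i}
  n2 li={c} lo={c}
  n3 li={c} lo={c,f}
  n4 li={c,f} lo={c,i}
  n5 li={i} lo={i}
  n6 li={c} lo=∅
  n7 li={i} lo=∅

Interference:
  c — {f,i,r}
  f — {c,i}
  i — {c,f}
  r — {c}

N(i) = ["c", "f"]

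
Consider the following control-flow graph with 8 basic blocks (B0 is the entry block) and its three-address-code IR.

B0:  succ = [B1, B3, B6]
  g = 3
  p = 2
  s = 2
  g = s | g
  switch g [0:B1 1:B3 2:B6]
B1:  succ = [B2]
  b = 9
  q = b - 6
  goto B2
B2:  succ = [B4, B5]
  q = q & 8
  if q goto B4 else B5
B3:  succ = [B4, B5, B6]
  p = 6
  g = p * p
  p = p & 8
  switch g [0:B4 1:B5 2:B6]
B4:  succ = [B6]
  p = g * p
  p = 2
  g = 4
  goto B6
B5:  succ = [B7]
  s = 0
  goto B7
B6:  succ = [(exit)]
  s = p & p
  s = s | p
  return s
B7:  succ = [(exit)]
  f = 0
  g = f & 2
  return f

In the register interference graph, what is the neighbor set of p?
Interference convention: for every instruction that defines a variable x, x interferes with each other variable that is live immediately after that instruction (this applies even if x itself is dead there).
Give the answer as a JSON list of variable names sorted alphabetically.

def/use:
  B0: def={g,p,s} ue=∅
  B1: def={b,q} ue=∅
  B2: def={q} ue={q}
  B3: def={g,p} ue=∅
  B4: def={g,p} ue={g,p}
  B5: def={s} ue=∅
  B6: def={s} ue={p}
  B7: def={f,g} ue=∅

Liveness:
  B0: in=∅ out={g,p}
  B1: in={g,p} out={g,p,q}
  B2: in={g,p,q} out={g,p}
  B3: in=∅ out={g,p}
  B4: in={g,p} out={p}
  B5: in=∅ out=∅
  B6: in={p} out=∅
  B7: in=∅ out=∅

Interfere edges:
  b: {g,p}
  f: {g}
  g: {b,f,p,q,s}
  p: {b,g,q,s}
  q: {g,p}
  s: {g,p}

N(p) = ["b", "g", "q", "s"]

Answer: ["b", "g", "q", "s"]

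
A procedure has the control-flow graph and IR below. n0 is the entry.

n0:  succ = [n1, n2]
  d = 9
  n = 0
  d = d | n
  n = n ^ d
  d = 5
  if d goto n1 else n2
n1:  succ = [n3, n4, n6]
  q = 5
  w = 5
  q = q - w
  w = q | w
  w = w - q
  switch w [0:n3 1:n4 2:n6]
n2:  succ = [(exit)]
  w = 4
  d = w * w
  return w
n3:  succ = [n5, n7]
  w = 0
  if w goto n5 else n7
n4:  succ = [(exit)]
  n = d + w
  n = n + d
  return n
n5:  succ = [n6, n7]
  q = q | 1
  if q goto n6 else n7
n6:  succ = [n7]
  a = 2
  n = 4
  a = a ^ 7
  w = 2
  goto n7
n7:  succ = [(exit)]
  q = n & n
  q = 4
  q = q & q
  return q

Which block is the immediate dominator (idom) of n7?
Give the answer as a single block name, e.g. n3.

Answer: n1

Derivation:
idom tree: n1←n0 n2←n0 n3←n1 n4←n1 n5←n3 n6←n1 n7←n1
Join-block Dom:
  n6: preds {n1,n5}: {n0,n1} ∩ {n0,n1,n3,n5} = {n0,n1}; idom=n1
  n7: preds {n3,n5,n6}: {n0,n1,n3} ∩ {n0,n1,n3,n5} ∩ {n0,n1,n6} = {n0,n1}; idom=n1

idom(n7) = n1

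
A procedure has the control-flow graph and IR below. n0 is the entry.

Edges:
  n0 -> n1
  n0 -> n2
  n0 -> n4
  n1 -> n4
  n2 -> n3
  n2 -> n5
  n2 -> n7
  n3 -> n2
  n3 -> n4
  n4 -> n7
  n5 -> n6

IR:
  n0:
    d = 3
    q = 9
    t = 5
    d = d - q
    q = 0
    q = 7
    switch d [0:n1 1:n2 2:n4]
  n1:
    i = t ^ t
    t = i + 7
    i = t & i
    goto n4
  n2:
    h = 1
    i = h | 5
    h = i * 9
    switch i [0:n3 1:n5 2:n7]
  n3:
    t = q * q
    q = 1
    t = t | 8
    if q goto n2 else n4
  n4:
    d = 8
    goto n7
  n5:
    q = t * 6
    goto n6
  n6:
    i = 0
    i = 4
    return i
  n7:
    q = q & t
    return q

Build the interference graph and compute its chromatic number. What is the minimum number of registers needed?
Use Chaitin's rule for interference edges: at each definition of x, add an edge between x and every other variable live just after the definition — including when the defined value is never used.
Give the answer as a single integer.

Answer: 4

Working:
Per-block:
  n0: {d,q,t} / ∅
  n1: {i,t} / {t}
  n2: {h,i} / ∅
  n3: {q,t} / {q}
  n4: {d} / ∅
  n5: {q} / {t}
  n6: {i} / ∅
  n7: {q} / {q,t}

Liveness:
  n0: in=∅ out={q,t}
  n1: in={q,t} out={q,t}
  n2: in={q,t} out={q,t}
  n3: in={q} out={q,t}
  n4: in={q,t} out={q,t}
  n5: in={t} out=∅
  n6: in=∅ out=∅
  n7: in={q,t} out=∅

Interfere edges:
  d↔{q,t}
  h↔{i,q,t}
  i↔{h,q,t}
  q↔{d,h,i,t}
  t↔{d,h,i,q}

Chromatic number:
  lower bound: {h,i,q,t} mutually conflict ⇒ χ ≥ 4
  assign d→R2 h→R2 i→R3 q→R0 t→R1 — no edge inside a register ⇒ χ ≤ 4
  χ = 4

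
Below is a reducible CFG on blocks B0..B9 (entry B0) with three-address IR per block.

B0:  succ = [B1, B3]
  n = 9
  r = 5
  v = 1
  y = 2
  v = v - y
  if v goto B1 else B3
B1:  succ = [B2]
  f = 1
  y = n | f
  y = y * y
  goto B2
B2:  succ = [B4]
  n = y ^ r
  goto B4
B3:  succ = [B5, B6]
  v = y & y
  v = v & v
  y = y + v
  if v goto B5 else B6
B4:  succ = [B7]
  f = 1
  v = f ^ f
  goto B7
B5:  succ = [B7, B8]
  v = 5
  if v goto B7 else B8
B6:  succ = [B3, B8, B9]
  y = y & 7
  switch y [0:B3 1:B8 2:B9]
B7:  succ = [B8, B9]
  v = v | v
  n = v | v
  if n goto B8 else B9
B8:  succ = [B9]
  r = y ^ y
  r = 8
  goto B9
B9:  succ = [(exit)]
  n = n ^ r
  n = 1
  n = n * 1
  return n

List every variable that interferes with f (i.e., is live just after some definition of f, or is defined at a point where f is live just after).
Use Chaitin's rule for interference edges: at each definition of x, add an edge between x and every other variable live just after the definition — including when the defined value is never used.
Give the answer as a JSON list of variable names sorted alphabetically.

def/use:
  B0: {n,r,v,y} / ∅
  B1: {f,y} / {n}
  B2: {n} / {r,y}
  B3: {v,y} / {y}
  B4: {f,v} / ∅
  B5: {v} / ∅
  B6: {y} / {y}
  B7: {n,v} / {v}
  B8: {r} / {y}
  B9: {n} / {n,r}

Liveness:
  B0: in=∅ out={n,r,y}
  B1: in={n,r} out={r,y}
  B2: in={r,y} out={r,y}
  B3: in={n,r,y} out={n,r,y}
  B4: in={r,y} out={r,v,y}
  B5: in={n,r,y} out={n,r,v,y}
  B6: in={n,r,y} out={n,r,y}
  B7: in={r,v,y} out={n,r,y}
  B8: in={n,y} out={n,r}
  B9: in={n,r} out=∅

Interfere edges:
  f: {n,r,y}
  n: {f,r,v,y}
  r: {f,n,v,y}
  v: {n,r,y}
  y: {f,n,r,v}

N(f) = ["n", "r", "y"]

Answer: ["n", "r", "y"]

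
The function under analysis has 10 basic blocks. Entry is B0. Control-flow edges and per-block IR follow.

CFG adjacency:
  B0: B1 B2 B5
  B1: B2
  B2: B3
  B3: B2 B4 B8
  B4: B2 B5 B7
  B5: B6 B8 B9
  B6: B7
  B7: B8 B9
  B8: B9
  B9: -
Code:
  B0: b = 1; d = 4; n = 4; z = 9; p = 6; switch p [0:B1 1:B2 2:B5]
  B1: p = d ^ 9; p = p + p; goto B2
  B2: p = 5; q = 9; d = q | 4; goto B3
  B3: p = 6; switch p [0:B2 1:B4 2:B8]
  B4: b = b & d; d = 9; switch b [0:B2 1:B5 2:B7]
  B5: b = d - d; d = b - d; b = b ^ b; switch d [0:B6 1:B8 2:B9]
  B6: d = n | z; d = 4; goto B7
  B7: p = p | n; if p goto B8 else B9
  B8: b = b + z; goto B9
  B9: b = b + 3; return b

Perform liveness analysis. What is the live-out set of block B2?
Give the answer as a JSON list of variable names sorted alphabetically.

def/use:
  B0 def {b,d,n,p,z} use ∅
  B1 def {p} use {d}
  B2 def {d,p,q} use ∅
  B3 def {p} use ∅
  B4 def {b,d} use {b,d}
  B5 def {b,d} use {d}
  B6 def {d} use {n,z}
  B7 def {p} use {n,p}
  B8 def {b} use {b,z}
  B9 def {b} use {b}

Live sets:
  B0: in=∅ out={b,d,n,p,z}
  B1: in={b,d,n,z} out={b,n,z}
  B2: in={b,n,z} out={b,d,n,z}
  B3: in={b,d,n,z} out={b,d,n,p,z}
  B4: in={b,d,n,p,z} out={b,d,n,p,z}
  B5: in={d,n,p,z} out={b,n,p,z}
  B6: in={b,n,p,z} out={b,n,p,z}
  B7: in={b,n,p,z} out={b,z}
  B8: in={b,z} out={b}
  B9: in={b} out=∅

live-out(B2) = ["b", "d", "n", "z"]

Answer: ["b", "d", "n", "z"]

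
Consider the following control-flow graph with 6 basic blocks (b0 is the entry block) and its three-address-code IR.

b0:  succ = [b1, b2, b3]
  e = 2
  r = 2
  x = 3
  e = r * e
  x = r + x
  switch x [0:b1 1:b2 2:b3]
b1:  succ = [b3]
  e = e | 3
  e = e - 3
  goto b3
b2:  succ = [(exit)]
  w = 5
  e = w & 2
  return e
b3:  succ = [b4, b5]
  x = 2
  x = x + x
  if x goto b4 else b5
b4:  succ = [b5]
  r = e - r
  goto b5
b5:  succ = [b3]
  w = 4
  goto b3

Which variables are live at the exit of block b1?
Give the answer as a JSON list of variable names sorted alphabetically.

Answer: ["e", "r"]

Derivation:
Per-block:
  b0: {e,r,x} / ∅
  b1: {e} / {e}
  b2: {e,w} / ∅
  b3: {x} / ∅
  b4: {r} / {e,r}
  b5: {w} / ∅

Live sets:
  live b0: ∅→{e,r}
  live b1: {e,r}→{e,r}
  live b2: ∅→∅
  live b3: {e,r}→{e,r}
  live b4: {e,r}→{e,r}
  live b5: {e,r}→{e,r}

live-out(b1) = ["e", "r"]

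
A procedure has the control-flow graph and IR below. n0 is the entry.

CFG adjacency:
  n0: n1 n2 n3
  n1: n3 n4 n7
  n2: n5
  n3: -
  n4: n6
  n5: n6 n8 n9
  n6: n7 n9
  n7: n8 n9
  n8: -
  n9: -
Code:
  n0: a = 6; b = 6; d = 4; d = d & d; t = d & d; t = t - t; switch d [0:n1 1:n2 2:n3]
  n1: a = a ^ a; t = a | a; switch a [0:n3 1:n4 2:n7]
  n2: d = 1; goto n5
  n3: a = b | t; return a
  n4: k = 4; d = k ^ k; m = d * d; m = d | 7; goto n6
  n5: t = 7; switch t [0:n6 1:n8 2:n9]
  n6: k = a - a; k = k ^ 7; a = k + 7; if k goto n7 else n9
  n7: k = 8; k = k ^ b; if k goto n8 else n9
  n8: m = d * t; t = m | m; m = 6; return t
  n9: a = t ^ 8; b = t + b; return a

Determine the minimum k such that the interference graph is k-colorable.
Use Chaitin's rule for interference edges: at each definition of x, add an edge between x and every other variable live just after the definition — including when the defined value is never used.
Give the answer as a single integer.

def/use:
  n0: {a,b,d,t} / ∅
  n1: {a,t} / {a}
  n2: {d} / ∅
  n3: {a} / {b,t}
  n4: {d,k,m} / ∅
  n5: {t} / ∅
  n6: {a,k} / {a}
  n7: {k} / {b}
  n8: {m,t} / {d,t}
  n9: {a,b} / {b,t}

Liveness:
  n0 li=∅ lo={a,b,d,t}
  n1 li={a,b,d} lo={a,b,d,t}
  n2 li={a,b} lo={a,b,d}
  n3 li={b,t} lo=∅
  n4 li={a,b,t} lo={a,b,d,t}
  n5 li={a,b,d} lo={a,b,d,t}
  n6 li={a,b,d,t} lo={b,d,t}
  n7 li={b,d,t} lo={b,d,t}
  n8 li={d,t} lo=∅
  n9 li={b,t} lo=∅

Conflict graph:
  a↔{b,d,k,m,t}
  b↔{a,d,k,m,t}
  d↔{a,b,k,m,t}
  k↔{a,b,d,t}
  m↔{a,b,d,t}
  t↔{a,b,d,k,m}

Registers:
  lower bound: {a,b,d,k,t} mutually conflict ⇒ χ ≥ 5
  assign a→r0 b→r1 d→r2 k→r4 m→r4 t→r3 — no edge inside a register ⇒ χ ≤ 5
  χ = 5

Answer: 5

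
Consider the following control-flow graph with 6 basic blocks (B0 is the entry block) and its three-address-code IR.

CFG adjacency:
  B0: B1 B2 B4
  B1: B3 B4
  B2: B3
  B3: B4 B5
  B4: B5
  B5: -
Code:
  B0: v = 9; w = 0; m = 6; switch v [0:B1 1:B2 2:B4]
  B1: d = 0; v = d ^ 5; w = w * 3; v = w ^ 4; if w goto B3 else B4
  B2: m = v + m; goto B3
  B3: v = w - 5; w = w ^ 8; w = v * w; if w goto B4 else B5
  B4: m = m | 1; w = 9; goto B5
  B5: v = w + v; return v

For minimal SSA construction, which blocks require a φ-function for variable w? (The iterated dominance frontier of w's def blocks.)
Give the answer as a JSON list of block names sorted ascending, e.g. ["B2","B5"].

idom tree: B1←B0 B2←B0 B3←B0 B4←B0 B5←B0
Join-block Dom:
  B3: preds {B1,B2}: {B0,B1} ∩ {B0,B2} = {B0}; idom=B0
  B4: preds {B0,B1,B3}: {B0} ∩ {B0,B1} ∩ {B0,B3} = {B0}; idom=B0
  B5: preds {B3,B4}: {B0,B3} ∩ {B0,B4} = {B0}; idom=B0

Frontier:
  B3←B1: walk B1 to B0
  B3←B2: walk B2 to B0
  B4←B0: walk · to B0
  B4←B1: walk B1 to B0
  B4←B3: walk B3 to B0
  B5←B3: walk B3 to B0
  B5←B4: walk B4 to B0
  B0 → ∅
  B1 → {B3,B4}
  B2 → {B3}
  B3 → {B4,B5}
  B4 → {B5}
  B5 → ∅

φ for w: defs {B0,B1,B3,B4}
  DF⁺ = {B3,B4,B5}

Answer: ["B3", "B4", "B5"]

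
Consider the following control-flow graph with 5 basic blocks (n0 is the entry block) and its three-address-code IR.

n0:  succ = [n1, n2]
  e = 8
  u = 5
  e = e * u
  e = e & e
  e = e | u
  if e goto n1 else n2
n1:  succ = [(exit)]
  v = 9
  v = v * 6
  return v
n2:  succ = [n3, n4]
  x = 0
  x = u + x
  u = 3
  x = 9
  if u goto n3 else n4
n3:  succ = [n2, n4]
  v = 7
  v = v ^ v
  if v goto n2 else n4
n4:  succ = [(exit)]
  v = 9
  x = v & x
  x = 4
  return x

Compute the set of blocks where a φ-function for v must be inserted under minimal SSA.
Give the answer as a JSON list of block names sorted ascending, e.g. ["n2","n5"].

idom tree: n1←n0 n2←n0 n3←n2 n4←n2
Dom at joins:
  n2: preds {n0,n3}: {n0} ∩ {n0,n2,n3} = {n0}; idom=n0
  n4: preds {n2,n3}: {n0,n2} ∩ {n0,n2,n3} = {n0,n2}; idom=n2

DF derivation:
  join n2 pred n0: · stop@n0
  join n2 pred n3: n3→n2 stop@n0
  join n4 pred n2: · stop@n2
  join n4 pred n3: n3 stop@n2
  DF(n0)=∅
  DF(n1)=∅
  DF(n2)={n2}
  DF(n3)={n2,n4}
  DF(n4)=∅

φ for v: defs {n1,n3,n4}
  DF⁺ = {n2,n4}

Answer: ["n2", "n4"]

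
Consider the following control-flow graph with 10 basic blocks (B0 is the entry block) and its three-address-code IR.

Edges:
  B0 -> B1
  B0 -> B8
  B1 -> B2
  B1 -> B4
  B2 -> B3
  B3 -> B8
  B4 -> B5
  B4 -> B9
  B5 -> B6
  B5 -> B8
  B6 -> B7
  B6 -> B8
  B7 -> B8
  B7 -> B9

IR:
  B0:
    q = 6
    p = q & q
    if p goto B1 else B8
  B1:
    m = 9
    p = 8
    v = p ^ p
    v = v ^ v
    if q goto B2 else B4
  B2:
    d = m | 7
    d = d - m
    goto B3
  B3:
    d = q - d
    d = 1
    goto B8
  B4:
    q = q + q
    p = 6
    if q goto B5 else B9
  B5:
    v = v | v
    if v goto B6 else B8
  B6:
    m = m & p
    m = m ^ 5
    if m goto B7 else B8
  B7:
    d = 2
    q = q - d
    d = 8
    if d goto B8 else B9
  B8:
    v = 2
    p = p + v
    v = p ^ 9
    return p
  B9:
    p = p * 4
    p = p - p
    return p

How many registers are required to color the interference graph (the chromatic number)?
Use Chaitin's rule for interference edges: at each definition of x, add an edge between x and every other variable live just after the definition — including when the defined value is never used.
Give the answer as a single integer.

Answer: 4

Analysis:
Per-block:
  B0: {p,q} / ∅
  B1: {m,p,v} / {q}
  B2: {d} / {m}
  B3: {d} / {d,q}
  B4: {p,q} / {q}
  B5: {v} / {v}
  B6: {m} / {m,p}
  B7: {d,q} / {q}
  B8: {p,v} / {p}
  B9: {p} / {p}

Live sets:
  live B0: ∅→{p,q}
  live B1: {q}→{m,p,q,v}
  live B2: {m,p,q}→{d,p,q}
  live B3: {d,p,q}→{p}
  live B4: {m,q,v}→{m,p,q,v}
  live B5: {m,p,q,v}→{m,p,q}
  live B6: {m,p,q}→{p,q}
  live B7: {p,q}→{p}
  live B8: {p}→∅
  live B9: {p}→∅

Interference:
  d — {m,p,q}
  m — {d,p,q,v}
  p — {d,m,q,v}
  q — {d,m,p,v}
  v — {m,p,q}

Colouring:
  clique {d,m,p,q} ⇒ need ≥ 4
  4-colouring: R0={m}  R1={p}  R2={q}  R3={d,v}
  χ = 4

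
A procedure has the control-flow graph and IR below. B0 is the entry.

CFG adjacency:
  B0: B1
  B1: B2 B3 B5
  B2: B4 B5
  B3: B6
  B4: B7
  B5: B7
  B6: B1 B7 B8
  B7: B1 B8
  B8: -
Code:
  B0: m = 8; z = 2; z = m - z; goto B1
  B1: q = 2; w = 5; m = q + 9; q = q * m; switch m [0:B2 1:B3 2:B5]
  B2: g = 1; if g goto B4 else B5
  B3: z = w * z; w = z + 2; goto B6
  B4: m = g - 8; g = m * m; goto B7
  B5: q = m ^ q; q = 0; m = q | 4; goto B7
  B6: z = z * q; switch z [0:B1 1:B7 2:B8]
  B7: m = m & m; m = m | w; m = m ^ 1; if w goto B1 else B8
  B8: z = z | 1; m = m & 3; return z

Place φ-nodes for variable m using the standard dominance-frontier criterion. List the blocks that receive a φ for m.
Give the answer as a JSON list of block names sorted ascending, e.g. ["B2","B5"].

Answer: ["B1", "B7", "B8"]

Derivation:
idom tree: B1←B0 B2←B1 B3←B1 B4←B2 B5←B1 B6←B3 B7←B1 B8←B1
Dom at joins:
  B1: preds {B0,B6,B7}: {B0} ∩ {B0,B1,B3,B6} ∩ {B0,B1,B7} = {B0}; idom=B0
  B5: preds {B1,B2}: {B0,B1} ∩ {B0,B1,B2} = {B0,B1}; idom=B1
  B7: preds {B4,B5,B6}: {B0,B1,B2,B4} ∩ {B0,B1,B5} ∩ {B0,B1,B3,B6} = {B0,B1}; idom=B1
  B8: preds {B6,B7}: {B0,B1,B3,B6} ∩ {B0,B1,B7} = {B0,B1}; idom=B1

Frontier:
  B1←B0: walk · to B0
  B1←B6: walk B6→B3→B1 to B0
  B1←B7: walk B7→B1 to B0
  B5←B1: walk · to B1
  B5←B2: walk B2 to B1
  B7←B4: walk B4→B2 to B1
  B7←B5: walk B5 to B1
  B7←B6: walk B6→B3 to B1
  B8←B6: walk B6→B3 to B1
  B8←B7: walk B7 to B1
  DF(B0)=∅
  DF(B1)={B1}
  DF(B2)={B5,B7}
  DF(B3)={B1,B7,B8}
  DF(B4)={B7}
  DF(B5)={B7}
  DF(B6)={B1,B7,B8}
  DF(B7)={B1,B8}
  DF(B8)=∅

φ for m: defs {B0,B1,B4,B5,B7,B8}
  DF⁺ = {B1,B7,B8}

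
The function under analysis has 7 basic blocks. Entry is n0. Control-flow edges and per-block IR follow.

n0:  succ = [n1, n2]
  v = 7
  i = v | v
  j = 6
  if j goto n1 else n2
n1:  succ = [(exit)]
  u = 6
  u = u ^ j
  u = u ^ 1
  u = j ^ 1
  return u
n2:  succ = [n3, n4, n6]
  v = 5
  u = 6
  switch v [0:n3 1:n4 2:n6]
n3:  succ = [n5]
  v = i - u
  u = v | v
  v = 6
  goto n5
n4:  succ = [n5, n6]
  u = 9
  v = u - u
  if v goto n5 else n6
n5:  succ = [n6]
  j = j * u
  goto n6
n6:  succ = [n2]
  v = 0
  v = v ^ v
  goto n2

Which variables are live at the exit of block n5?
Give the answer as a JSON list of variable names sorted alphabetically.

Block summaries:
  n0 def {i,j,v} use ∅
  n1 def {u} use {j}
  n2 def {u,v} use ∅
  n3 def {u,v} use {i,u}
  n4 def {u,v} use ∅
  n5 def {j} use {j,u}
  n6 def {v} use ∅

Liveness:
  live n0: ∅→{i,j}
  live n1: {j}→∅
  live n2: {i,j}→{i,j,u}
  live n3: {i,j,u}→{i,j,u}
  live n4: {i,j}→{i,j,u}
  live n5: {i,j,u}→{i,j}
  live n6: {i,j}→{i,j}

live-out(n5) = ["i", "j"]

Answer: ["i", "j"]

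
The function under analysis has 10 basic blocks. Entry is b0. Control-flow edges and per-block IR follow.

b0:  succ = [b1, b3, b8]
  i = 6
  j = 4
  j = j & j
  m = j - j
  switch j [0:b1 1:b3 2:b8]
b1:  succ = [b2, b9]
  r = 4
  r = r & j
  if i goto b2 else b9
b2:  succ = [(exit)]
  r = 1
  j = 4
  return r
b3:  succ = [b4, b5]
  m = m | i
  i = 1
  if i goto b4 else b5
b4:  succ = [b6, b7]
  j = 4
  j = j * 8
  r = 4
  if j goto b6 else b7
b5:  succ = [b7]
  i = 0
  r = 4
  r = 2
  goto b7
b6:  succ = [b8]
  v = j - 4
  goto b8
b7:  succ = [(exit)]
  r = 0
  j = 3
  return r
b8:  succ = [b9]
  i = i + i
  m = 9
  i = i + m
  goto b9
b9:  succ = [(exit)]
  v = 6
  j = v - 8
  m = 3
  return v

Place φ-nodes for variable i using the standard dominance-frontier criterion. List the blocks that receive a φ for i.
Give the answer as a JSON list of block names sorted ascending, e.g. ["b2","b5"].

idom tree: b1←b0 b2←b1 b3←b0 b4←b3 b5←b3 b6←b4 b7←b3 b8←b0 b9←b0
Dom at joins:
  b7: preds {b4,b5}: {b0,b3,b4} ∩ {b0,b3,b5} = {b0,b3}; idom=b3
  b8: preds {b0,b6}: {b0} ∩ {b0,b3,b4,b6} = {b0}; idom=b0
  b9: preds {b1,b8}: {b0,b1} ∩ {b0,b8} = {b0}; idom=b0

Frontier:
  join b7 pred b4: b4 stop@b3
  join b7 pred b5: b5 stop@b3
  join b8 pred b0: · stop@b0
  join b8 pred b6: b6→b4→b3 stop@b0
  join b9 pred b1: b1 stop@b0
  join b9 pred b8: b8 stop@b0
  b0: DF=∅
  b1: DF={b9}
  b2: DF=∅
  b3: DF={b8}
  b4: DF={b7,b8}
  b5: DF={b7}
  b6: DF={b8}
  b7: DF=∅
  b8: DF={b9}
  b9: DF=∅

φ for i: defs {b0,b3,b5,b8}
  DF⁺ = {b7,b8,b9}

Answer: ["b7", "b8", "b9"]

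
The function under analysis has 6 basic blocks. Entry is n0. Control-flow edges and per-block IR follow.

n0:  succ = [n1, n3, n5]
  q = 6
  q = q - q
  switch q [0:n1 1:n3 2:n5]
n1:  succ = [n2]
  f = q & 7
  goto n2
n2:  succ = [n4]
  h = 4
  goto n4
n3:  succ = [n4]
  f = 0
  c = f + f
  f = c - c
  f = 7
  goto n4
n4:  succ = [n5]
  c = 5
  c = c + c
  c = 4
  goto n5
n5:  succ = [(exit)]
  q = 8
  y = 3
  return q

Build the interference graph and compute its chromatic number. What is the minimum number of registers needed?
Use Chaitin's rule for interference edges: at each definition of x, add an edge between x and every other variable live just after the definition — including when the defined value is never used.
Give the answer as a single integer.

def/use:
  n0: def={q} ue=∅
  n1: def={f} ue={q}
  n2: def={h} ue=∅
  n3: def={c,f} ue=∅
  n4: def={c} ue=∅
  n5: def={q,y} ue=∅

Live sets:
  n0 li=∅ lo={q}
  n1 li={q} lo=∅
  n2 li=∅ lo=∅
  n3 li=∅ lo=∅
  n4 li=∅ lo=∅
  n5 li=∅ lo=∅

Interference:
  c: ∅
  f: ∅
  h: ∅
  q: {y}
  y: {q}

Registers:
  clique {q,y} ⇒ need ≥ 2
  assign c→r0 f→r0 h→r0 q→r0 y→r1 — no edge inside a register ⇒ χ ≤ 2
  χ = 2

Answer: 2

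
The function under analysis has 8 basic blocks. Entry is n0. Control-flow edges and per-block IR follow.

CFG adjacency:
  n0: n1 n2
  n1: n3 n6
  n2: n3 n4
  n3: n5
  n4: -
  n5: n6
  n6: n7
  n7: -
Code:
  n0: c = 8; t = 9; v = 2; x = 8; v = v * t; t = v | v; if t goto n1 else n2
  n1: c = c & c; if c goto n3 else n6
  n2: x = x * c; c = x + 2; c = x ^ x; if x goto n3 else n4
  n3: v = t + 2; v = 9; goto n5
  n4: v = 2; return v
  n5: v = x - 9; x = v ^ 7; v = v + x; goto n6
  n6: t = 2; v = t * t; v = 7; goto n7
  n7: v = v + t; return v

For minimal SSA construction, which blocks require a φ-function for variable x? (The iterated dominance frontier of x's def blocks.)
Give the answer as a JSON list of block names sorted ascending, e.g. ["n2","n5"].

idom tree: n1←n0 n2←n0 n3←n0 n4←n2 n5←n3 n6←n0 n7←n6
Join-block Dom:
  n3: preds {n1,n2}: {n0,n1} ∩ {n0,n2} = {n0}; idom=n0
  n6: preds {n1,n5}: {n0,n1} ∩ {n0,n3,n5} = {n0}; idom=n0

Frontier:
  join n3 pred n1: n1 stop@n0
  join n3 pred n2: n2 stop@n0
  join n6 pred n1: n1 stop@n0
  join n6 pred n5: n5→n3 stop@n0
  DF(n0)=∅
  DF(n1)={n3,n6}
  DF(n2)={n3}
  DF(n3)={n6}
  DF(n4)=∅
  DF(n5)={n6}
  DF(n6)=∅
  DF(n7)=∅

φ for x: defs {n0,n2,n5}
  DF⁺ = {n3,n6}

Answer: ["n3", "n6"]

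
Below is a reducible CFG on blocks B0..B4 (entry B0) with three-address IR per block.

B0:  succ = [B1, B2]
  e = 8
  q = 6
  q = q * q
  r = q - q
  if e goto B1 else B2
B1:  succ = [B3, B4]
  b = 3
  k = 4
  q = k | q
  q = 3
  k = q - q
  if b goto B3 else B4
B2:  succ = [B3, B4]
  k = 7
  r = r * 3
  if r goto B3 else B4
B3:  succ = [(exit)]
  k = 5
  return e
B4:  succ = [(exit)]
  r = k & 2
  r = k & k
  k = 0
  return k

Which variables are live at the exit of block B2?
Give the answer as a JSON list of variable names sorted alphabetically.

Answer: ["e", "k"]

Working:
def/use:
  B0: {e,q,r} / ∅
  B1: {b,k,q} / {q}
  B2: {k,r} / {r}
  B3: {k} / {e}
  B4: {k,r} / {k}

Live sets:
  B0 li=∅ lo={e,q,r}
  B1 li={e,q} lo={e,k}
  B2 li={e,r} lo={e,k}
  B3 li={e} lo=∅
  B4 li={k} lo=∅

live-out(B2) = ["e", "k"]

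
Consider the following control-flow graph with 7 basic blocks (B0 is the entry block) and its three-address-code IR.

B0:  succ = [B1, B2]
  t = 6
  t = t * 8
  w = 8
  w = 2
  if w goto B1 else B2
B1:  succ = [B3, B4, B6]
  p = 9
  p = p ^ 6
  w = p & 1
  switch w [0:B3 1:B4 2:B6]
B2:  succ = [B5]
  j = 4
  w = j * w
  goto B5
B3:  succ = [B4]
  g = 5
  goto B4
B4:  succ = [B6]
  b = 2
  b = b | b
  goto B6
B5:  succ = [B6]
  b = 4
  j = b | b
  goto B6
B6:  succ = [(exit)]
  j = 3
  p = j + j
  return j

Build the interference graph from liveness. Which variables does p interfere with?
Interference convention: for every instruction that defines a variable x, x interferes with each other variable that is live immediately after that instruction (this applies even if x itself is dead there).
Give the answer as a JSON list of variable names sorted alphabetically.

Per-block:
  B0: def={t,w} ue=∅
  B1: def={p,w} ue=∅
  B2: def={j,w} ue={w}
  B3: def={g} ue=∅
  B4: def={b} ue=∅
  B5: def={b,j} ue=∅
  B6: def={j,p} ue=∅

Liveness:
  B0 li=∅ lo={w}
  B1 li=∅ lo=∅
  B2 li={w} lo=∅
  B3 li=∅ lo=∅
  B4 li=∅ lo=∅
  B5 li=∅ lo=∅
  B6 li=∅ lo=∅

Interfere edges:
  b↔∅
  g↔∅
  j↔{p,w}
  p↔{j}
  t↔∅
  w↔{j}

N(p) = ["j"]

Answer: ["j"]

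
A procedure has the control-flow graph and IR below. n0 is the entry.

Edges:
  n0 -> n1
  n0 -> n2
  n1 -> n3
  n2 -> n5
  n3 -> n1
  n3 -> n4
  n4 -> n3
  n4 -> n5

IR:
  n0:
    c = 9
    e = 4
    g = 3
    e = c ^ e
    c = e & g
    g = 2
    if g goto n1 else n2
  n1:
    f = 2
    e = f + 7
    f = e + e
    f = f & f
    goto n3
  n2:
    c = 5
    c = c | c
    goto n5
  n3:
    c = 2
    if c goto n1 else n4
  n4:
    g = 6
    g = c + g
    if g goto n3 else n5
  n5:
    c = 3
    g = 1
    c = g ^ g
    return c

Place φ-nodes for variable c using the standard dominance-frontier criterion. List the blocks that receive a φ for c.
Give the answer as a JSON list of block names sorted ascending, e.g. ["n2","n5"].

Answer: ["n1", "n3", "n5"]

Analysis:
idom tree: n1←n0 n2←n0 n3←n1 n4←n3 n5←n0
Join-block Dom:
  n1: preds {n0,n3}: {n0} ∩ {n0,n1,n3} = {n0}; idom=n0
  n3: preds {n1,n4}: {n0,n1} ∩ {n0,n1,n3,n4} = {n0,n1}; idom=n1
  n5: preds {n2,n4}: {n0,n2} ∩ {n0,n1,n3,n4} = {n0}; idom=n0

DF walk-up:
  join n1 pred n0: · stop@n0
  join n1 pred n3: n3→n1 stop@n0
  join n3 pred n1: · stop@n1
  join n3 pred n4: n4→n3 stop@n1
  join n5 pred n2: n2 stop@n0
  join n5 pred n4: n4→n3→n1 stop@n0
  n0 → ∅
  n1 → {n1,n5}
  n2 → {n5}
  n3 → {n1,n3,n5}
  n4 → {n3,n5}
  n5 → ∅

φ for c: defs {n0,n2,n3,n5}
  DF⁺ = {n1,n3,n5}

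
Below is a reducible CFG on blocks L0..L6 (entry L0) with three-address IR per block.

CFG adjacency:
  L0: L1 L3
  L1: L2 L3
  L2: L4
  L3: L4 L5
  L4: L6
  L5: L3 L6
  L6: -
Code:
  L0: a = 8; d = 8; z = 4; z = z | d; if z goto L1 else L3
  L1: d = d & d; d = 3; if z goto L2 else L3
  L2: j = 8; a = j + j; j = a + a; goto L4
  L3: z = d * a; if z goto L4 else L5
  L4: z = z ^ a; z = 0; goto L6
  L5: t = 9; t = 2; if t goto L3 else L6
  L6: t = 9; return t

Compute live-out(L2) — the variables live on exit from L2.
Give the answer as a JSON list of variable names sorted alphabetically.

Answer: ["a", "z"]

Analysis:
Per-block:
  L0: def={a,d,z} ue=∅
  L1: def={d} ue={d,z}
  L2: def={a,j} ue=∅
  L3: def={z} ue={a,d}
  L4: def={z} ue={a,z}
  L5: def={t} ue=∅
  L6: def={t} ue=∅

Liveness:
  L0: in=∅ out={a,d,z}
  L1: in={a,d,z} out={a,d,z}
  L2: in={z} out={a,z}
  L3: in={a,d} out={a,d,z}
  L4: in={a,z} out=∅
  L5: in={a,d} out={a,d}
  L6: in=∅ out=∅

live-out(L2) = ["a", "z"]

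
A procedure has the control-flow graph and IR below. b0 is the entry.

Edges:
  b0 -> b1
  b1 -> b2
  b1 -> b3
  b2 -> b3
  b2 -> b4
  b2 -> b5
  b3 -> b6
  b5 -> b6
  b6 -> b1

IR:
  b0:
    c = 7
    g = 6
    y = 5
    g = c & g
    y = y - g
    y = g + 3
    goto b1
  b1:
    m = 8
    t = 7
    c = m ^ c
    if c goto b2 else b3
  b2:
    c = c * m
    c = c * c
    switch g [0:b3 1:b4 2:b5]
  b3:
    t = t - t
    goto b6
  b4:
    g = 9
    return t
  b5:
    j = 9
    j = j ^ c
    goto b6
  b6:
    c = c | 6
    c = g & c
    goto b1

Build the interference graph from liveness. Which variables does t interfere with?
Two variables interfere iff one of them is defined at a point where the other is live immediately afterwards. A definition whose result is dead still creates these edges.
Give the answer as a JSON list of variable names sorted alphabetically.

Answer: ["c", "g", "m"]

Analysis:
def/use:
  b0: def={c,g,y} ue=∅
  b1: def={c,m,t} ue={c}
  b2: def={c} ue={c,g,m}
  b3: def={t} ue={t}
  b4: def={g} ue={t}
  b5: def={j} ue={c}
  b6: def={c} ue={c,g}

Backward fixpoint:
  b0 li=∅ lo={c,g}
  b1 li={c,g} lo={c,g,m,t}
  b2 li={c,g,m,t} lo={c,g,t}
  b3 li={c,g,t} lo={c,g}
  b4 li={t} lo=∅
  b5 li={c,g} lo={c,g}
  b6 li={c,g} lo={c,g}

Interfere edges:
  c↔{g,j,m,t,y}
  g↔{c,j,m,t,y}
  j↔{c,g}
  m↔{c,g,t}
  t↔{c,g,m}
  y↔{c,g}

N(t) = ["c", "g", "m"]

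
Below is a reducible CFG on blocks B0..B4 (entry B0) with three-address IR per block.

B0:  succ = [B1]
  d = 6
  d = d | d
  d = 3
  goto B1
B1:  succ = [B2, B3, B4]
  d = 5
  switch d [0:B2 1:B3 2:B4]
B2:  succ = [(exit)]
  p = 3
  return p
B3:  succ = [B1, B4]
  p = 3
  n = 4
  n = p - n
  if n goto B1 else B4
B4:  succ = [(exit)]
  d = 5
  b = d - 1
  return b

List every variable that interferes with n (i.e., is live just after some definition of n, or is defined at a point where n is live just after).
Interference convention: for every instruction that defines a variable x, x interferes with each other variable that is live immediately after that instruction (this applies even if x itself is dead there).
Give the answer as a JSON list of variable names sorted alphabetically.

Answer: ["p"]

Working:
Block summaries:
  B0: {d} / ∅
  B1: {d} / ∅
  B2: {p} / ∅
  B3: {n,p} / ∅
  B4: {b,d} / ∅

Liveness:
  B0: in=∅ out=∅
  B1: in=∅ out=∅
  B2: in=∅ out=∅
  B3: in=∅ out=∅
  B4: in=∅ out=∅

Conflict graph:
  b — ∅
  d — ∅
  n — {p}
  p — {n}

N(n) = ["p"]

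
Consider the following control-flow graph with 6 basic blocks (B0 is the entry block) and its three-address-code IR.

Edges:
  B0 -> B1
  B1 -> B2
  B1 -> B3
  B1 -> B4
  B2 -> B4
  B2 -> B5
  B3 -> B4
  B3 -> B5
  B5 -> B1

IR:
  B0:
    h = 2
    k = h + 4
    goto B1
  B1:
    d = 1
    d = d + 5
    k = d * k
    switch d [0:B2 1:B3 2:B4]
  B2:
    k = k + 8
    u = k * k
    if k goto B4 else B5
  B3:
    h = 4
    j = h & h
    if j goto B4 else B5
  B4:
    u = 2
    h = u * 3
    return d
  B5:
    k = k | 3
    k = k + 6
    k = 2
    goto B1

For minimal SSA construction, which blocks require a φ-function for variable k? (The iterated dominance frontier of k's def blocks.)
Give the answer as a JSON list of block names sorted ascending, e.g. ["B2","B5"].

idom tree: B1←B0 B2←B1 B3←B1 B4←B1 B5←B1
Join-block Dom:
  B1: preds {B0,B5}: {B0} ∩ {B0,B1,B5} = {B0}; idom=B0
  B4: preds {B1,B2,B3}: {B0,B1} ∩ {B0,B1,B2} ∩ {B0,B1,B3} = {B0,B1}; idom=B1
  B5: preds {B2,B3}: {B0,B1,B2} ∩ {B0,B1,B3} = {B0,B1}; idom=B1

DF walk-up:
  B1←B0: walk · to B0
  B1←B5: walk B5→B1 to B0
  B4←B1: walk · to B1
  B4←B2: walk B2 to B1
  B4←B3: walk B3 to B1
  B5←B2: walk B2 to B1
  B5←B3: walk B3 to B1
  DF(B0)=∅
  DF(B1)={B1}
  DF(B2)={B4,B5}
  DF(B3)={B4,B5}
  DF(B4)=∅
  DF(B5)={B1}

φ for k: defs {B0,B1,B2,B5}
  DF⁺ = {B1,B4,B5}

Answer: ["B1", "B4", "B5"]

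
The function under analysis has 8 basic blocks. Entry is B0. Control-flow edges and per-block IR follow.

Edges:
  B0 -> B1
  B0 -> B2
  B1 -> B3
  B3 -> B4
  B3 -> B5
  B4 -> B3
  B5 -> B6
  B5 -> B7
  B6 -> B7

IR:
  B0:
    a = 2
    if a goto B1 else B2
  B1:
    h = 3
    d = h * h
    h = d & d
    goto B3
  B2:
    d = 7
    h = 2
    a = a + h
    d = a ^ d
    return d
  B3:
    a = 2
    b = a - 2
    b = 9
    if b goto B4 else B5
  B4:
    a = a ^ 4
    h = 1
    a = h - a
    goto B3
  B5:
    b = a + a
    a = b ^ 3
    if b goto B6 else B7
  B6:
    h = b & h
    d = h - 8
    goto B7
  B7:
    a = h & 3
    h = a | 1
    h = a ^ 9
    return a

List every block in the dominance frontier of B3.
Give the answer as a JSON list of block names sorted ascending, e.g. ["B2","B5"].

Answer: ["B3"]

Analysis:
idom tree: B1←B0 B2←B0 B3←B1 B4←B3 B5←B3 B6←B5 B7←B5
Dom at joins:
  B3: preds {B1,B4}: {B0,B1} ∩ {B0,B1,B3,B4} = {B0,B1}; idom=B1
  B7: preds {B5,B6}: {B0,B1,B3,B5} ∩ {B0,B1,B3,B5,B6} = {B0,B1,B3,B5}; idom=B5

DF walk-up:
  join B3 pred B1: · stop@B1
  join B3 pred B4: B4→B3 stop@B1
  join B7 pred B5: · stop@B5
  join B7 pred B6: B6 stop@B5
  B0: DF=∅
  B1: DF=∅
  B2: DF=∅
  B3: DF={B3}
  B4: DF={B3}
  B5: DF=∅
  B6: DF={B7}
  B7: DF=∅

DF(B3) = ["B3"]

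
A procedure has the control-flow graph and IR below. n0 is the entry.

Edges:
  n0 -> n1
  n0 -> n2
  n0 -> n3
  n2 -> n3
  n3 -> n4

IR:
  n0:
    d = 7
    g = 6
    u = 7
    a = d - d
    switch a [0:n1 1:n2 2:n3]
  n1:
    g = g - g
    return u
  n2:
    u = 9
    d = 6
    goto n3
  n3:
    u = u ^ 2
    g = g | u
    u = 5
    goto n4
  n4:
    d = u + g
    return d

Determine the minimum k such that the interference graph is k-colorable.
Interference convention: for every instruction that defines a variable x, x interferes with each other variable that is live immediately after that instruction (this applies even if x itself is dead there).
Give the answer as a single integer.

Answer: 3

Working:
def/use:
  n0: def={a,d,g,u} ue=∅
  n1: def={g} ue={g,u}
  n2: def={d,u} ue=∅
  n3: def={g,u} ue={g,u}
  n4: def={d} ue={g,u}

Liveness:
  live n0: ∅→{g,u}
  live n1: {g,u}→∅
  live n2: {g}→{g,u}
  live n3: {g,u}→{g,u}
  live n4: {g,u}→∅

Interfere edges:
  a — {g,u}
  d — {g,u}
  g — {a,d,u}
  u — {a,d,g}

Colouring:
  {a,g,u} pairwise interfere (3-clique) ⇒ χ ≥ 3
  3-colouring: c0={g}  c1={u}  c2={a,d}
  χ = 3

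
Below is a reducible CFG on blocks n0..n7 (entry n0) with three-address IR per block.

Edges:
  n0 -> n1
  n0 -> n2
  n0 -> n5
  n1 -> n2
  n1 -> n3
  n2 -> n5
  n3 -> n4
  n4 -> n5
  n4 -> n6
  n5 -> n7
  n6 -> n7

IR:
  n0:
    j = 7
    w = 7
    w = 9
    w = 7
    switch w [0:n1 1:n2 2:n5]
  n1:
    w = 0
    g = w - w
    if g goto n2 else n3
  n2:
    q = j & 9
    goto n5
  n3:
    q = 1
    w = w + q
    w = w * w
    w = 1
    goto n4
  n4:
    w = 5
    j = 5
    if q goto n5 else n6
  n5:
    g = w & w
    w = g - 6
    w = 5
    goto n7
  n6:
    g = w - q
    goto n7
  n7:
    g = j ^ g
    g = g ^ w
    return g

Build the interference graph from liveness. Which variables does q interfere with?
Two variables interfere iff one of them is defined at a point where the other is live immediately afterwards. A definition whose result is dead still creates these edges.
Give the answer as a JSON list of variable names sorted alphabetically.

def/use:
  n0: def={j,w} ue=∅
  n1: def={g,w} ue=∅
  n2: def={q} ue={j}
  n3: def={q,w} ue={w}
  n4: def={j,w} ue={q}
  n5: def={g,w} ue={w}
  n6: def={g} ue={q,w}
  n7: def={g} ue={g,j,w}

Live sets:
  n0 li=∅ lo={j,w}
  n1 li={j} lo={j,w}
  n2 li={j,w} lo={j,w}
  n3 li={w} lo={q}
  n4 li={q} lo={j,q,w}
  n5 li={j,w} lo={g,j,w}
  n6 li={j,q,w} lo={g,j,w}
  n7 li={g,j,w} lo=∅

Interfere edges:
  g — {j,w}
  j — {g,q,w}
  q — {j,w}
  w — {g,j,q}

N(q) = ["j", "w"]

Answer: ["j", "w"]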